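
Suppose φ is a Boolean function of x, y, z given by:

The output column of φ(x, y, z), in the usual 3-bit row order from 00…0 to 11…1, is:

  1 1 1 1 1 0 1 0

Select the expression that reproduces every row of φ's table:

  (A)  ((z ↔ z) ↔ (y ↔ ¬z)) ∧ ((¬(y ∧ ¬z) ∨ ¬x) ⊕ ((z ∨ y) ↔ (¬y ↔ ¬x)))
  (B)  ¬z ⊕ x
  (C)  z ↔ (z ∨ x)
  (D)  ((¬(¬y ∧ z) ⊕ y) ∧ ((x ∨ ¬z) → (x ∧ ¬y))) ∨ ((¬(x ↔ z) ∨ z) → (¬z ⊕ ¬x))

D

(A) disagrees with φ on (0,0,0) (formula → 0, table → 1); rule it out.
(B) disagrees with φ on (0,0,1) (formula → 0, table → 1); rule it out.
(C) disagrees with φ on (1,0,0) (formula → 0, table → 1); rule it out.
Only (D) survives; checking it on all 8 rows confirms it matches φ.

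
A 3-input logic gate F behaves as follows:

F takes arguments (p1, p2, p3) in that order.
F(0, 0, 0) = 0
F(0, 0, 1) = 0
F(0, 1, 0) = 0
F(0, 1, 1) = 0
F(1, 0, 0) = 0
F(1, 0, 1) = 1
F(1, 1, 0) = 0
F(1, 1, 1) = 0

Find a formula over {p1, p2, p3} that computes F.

Only row (1,0,1) gives 1. That row's minterm p1·¬p2·p3 is F directly.

F(p1, p2, p3) = (p1 ∧ ¬p2) ∧ p3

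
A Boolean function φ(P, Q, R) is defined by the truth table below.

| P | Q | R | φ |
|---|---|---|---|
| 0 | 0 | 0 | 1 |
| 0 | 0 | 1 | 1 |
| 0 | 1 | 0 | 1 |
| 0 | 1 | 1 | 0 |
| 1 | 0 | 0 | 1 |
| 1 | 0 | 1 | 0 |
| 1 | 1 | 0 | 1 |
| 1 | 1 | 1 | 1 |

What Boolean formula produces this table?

φ is 0 on only 2 rows — (0,1,1), (1,0,1). Writing each as a minterm (¬P·Q·R, P·¬Q·R) and OR-ing them characterizes exactly where φ=0, so φ is the negation of that disjunction.

φ(P, Q, R) = not (((not P and Q) and R) or ((P and not Q) and R))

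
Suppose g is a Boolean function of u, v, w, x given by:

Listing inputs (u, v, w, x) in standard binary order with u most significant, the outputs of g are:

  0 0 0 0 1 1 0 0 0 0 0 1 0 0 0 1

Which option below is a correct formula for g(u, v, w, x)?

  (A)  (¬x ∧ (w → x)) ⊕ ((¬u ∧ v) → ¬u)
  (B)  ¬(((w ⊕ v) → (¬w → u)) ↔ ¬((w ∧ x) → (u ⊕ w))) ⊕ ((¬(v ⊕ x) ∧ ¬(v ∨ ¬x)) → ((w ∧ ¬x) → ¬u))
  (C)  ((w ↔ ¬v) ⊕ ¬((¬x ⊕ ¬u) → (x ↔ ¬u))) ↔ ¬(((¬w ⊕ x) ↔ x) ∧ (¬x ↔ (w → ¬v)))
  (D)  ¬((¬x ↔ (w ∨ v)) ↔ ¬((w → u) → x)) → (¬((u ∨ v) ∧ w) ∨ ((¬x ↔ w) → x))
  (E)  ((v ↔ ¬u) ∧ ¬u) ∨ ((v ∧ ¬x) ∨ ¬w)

(A) disagrees with g on (0,0,0,1) (formula → 1, table → 0); rule it out.
(C) disagrees with g on (0,0,1,1) (formula → 1, table → 0); rule it out.
(D) disagrees with g on (0,0,0,0) (formula → 1, table → 0); rule it out.
(E) disagrees with g on (0,0,0,0) (formula → 1, table → 0); rule it out.
That leaves (B). Evaluating it on every row reproduces the table of g exactly.

B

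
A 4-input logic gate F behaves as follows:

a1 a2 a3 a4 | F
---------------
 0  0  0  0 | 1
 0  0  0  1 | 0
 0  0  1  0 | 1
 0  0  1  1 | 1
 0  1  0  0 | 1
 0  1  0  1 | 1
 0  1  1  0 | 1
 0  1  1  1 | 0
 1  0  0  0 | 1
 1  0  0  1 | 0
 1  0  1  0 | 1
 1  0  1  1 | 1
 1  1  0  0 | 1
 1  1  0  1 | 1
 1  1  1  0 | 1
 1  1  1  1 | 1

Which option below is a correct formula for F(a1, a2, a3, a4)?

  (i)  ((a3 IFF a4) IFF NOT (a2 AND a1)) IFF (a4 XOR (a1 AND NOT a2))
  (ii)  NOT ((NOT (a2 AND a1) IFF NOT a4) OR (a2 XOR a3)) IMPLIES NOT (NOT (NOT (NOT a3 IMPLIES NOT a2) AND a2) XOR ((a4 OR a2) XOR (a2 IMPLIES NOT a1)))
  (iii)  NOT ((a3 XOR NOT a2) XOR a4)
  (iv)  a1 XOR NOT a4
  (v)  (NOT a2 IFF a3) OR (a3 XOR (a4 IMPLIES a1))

ii

(i): at (0,0,0,0) it gives 0, but F = 1 — eliminated.
(iii): at (0,0,0,0) it gives 0, but F = 1 — eliminated.
(iv): at (0,0,1,1) it gives 0, but F = 1 — eliminated.
(v): at (0,1,1,0) it gives 0, but F = 1 — eliminated.
(ii) is the remaining candidate, and it agrees with F on all 16 inputs.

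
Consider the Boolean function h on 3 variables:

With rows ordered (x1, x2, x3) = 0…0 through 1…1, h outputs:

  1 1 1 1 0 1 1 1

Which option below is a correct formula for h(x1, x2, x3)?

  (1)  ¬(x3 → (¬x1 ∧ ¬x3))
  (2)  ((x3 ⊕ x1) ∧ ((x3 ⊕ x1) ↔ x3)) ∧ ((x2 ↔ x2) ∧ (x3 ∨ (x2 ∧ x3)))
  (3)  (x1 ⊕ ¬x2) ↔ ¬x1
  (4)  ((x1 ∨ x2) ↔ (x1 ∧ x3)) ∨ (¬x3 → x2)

4

(1) fails at (0,0,0): the formula yields 0, h is 1.
(2) fails at (0,0,0): the formula yields 0, h is 1.
(3) fails at (0,1,0): the formula yields 0, h is 1.
(4) is the remaining candidate, and it agrees with h on all 8 inputs.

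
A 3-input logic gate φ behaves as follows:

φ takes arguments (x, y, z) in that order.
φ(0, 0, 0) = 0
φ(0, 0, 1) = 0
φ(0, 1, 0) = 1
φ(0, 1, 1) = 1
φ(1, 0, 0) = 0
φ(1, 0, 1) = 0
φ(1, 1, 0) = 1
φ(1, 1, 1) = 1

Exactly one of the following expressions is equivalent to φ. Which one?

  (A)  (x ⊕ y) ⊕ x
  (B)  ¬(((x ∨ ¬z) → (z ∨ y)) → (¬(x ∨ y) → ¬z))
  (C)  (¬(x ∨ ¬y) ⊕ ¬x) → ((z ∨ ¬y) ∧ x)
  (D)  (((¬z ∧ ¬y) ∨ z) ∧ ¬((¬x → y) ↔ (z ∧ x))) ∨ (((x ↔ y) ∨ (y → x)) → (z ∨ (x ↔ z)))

(B) fails at (0,0,1): the formula yields 1, φ is 0.
(C) fails at (1,0,0): the formula yields 1, φ is 0.
(D) fails at (0,0,0): the formula yields 1, φ is 0.
That leaves (A). Evaluating it on every row reproduces the table of φ exactly.

A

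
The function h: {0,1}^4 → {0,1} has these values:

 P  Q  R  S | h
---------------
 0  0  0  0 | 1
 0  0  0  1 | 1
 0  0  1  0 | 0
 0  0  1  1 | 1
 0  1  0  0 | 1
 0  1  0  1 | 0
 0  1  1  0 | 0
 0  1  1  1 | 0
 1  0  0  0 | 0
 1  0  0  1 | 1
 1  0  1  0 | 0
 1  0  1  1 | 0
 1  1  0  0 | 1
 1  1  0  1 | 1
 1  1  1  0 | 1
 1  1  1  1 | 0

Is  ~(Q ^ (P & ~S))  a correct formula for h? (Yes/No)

No

Evaluate ~(Q ^ (P & ~S)) on each row and compare to h:
  P=0, Q=0, R=0, S=0: formula gives 1, h = 1 ✓
  P=0, Q=0, R=0, S=1: formula gives 1, h = 1 ✓
  P=0, Q=0, R=1, S=0: formula gives 1, but h = 0 ✗
A single disagreement suffices: at (0,0,1,0) they differ, so the formula does not compute h.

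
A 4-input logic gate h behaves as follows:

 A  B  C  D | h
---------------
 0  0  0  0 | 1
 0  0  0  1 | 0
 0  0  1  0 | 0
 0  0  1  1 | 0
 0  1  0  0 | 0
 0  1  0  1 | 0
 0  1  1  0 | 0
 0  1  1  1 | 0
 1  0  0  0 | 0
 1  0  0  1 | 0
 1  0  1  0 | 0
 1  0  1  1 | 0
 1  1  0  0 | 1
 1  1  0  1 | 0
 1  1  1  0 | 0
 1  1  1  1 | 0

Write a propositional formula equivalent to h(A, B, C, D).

h(A, B, C, D) = (((NOT A AND NOT B) AND NOT C) AND NOT D) OR (((A AND B) AND NOT C) AND NOT D)

h=1 on 2 inputs: (0,0,0,0), (1,1,0,0). Reading each as a conjunction of literals (¬A·¬B·¬C·¬D, A·B·¬C·¬D) and taking the OR gives the canonical DNF.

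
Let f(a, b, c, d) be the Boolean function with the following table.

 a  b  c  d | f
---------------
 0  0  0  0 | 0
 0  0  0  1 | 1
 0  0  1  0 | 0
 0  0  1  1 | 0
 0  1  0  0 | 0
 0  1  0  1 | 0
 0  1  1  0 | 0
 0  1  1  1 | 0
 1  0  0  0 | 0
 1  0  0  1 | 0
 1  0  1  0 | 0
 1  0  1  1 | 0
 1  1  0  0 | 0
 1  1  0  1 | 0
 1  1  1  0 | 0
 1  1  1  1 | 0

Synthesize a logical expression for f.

f is 1 on exactly one input, (0,0,0,1), whose minterm is ¬a·¬b·¬c·d. So f is just that conjunction.

f(a, b, c, d) = ((¬a ∧ ¬b) ∧ ¬c) ∧ d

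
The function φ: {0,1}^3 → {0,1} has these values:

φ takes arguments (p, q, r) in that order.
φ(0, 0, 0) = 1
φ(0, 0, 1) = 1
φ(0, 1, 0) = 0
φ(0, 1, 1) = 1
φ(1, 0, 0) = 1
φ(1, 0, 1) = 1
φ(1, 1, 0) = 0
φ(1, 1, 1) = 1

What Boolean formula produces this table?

There are just 2 zero rows: (0,1,0), (1,1,0). Their minterms are ¬p·q·¬r, p·q·¬r; the OR of those covers precisely the 0-outputs, and negating it yields φ.

φ(p, q, r) = (((p' · q) · r') + ((p · q) · r'))'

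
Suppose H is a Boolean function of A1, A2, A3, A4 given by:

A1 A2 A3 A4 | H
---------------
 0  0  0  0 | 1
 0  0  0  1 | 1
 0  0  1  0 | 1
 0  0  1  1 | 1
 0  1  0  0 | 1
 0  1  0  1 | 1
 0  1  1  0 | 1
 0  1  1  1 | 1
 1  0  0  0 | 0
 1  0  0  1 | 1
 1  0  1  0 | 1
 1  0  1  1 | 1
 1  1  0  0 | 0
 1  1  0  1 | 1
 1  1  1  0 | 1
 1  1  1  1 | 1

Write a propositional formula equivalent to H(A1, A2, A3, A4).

H is 0 on only 2 rows — (1,0,0,0), (1,1,0,0). Writing each as a minterm (A1·¬A2·¬A3·¬A4, A1·A2·¬A3·¬A4) and OR-ing them characterizes exactly where H=0, so H is the negation of that disjunction.

H(A1, A2, A3, A4) = NOT ((((A1 AND NOT A2) AND NOT A3) AND NOT A4) OR (((A1 AND A2) AND NOT A3) AND NOT A4))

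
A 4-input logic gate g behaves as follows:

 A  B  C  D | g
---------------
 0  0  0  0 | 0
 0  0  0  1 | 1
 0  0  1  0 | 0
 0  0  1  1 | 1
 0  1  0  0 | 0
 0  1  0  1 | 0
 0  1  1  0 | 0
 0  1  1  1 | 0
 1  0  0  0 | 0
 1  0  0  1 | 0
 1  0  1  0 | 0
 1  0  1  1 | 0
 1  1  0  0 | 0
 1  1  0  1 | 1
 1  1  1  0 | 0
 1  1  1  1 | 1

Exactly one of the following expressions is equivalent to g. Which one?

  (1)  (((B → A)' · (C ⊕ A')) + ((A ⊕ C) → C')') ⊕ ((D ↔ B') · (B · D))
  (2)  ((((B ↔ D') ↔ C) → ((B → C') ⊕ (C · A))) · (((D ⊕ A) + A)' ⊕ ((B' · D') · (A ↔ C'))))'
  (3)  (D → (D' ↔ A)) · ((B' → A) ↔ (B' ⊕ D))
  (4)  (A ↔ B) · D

4

(1): at (0,0,0,1) it gives 0, but g = 1 — eliminated.
(2): at (0,0,1,0) it gives 1, but g = 0 — eliminated.
(3): at (0,1,0,1) it gives 1, but g = 0 — eliminated.
That leaves (4). Evaluating it on every row reproduces the table of g exactly.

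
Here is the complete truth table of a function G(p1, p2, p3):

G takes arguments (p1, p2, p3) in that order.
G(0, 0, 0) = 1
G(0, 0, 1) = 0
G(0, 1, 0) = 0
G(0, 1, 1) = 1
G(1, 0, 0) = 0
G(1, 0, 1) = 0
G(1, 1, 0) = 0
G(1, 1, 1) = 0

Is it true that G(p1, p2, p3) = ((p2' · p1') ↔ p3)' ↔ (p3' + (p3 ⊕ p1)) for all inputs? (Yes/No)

Yes

Check the formula against G row by row:
  p1=0, p2=0, p3=0: formula gives 1, G = 1 ✓
  p1=0, p2=0, p3=1: formula gives 0, G = 0 ✓
  p1=0, p2=1, p3=0: formula gives 0, G = 0 ✓
  p1=0, p2=1, p3=1: formula gives 1, G = 1 ✓
  p1=1, p2=0, p3=0: formula gives 0, G = 0 ✓
  …and likewise for the remaining 3 rows.
All 8 rows match — the expression computes G exactly.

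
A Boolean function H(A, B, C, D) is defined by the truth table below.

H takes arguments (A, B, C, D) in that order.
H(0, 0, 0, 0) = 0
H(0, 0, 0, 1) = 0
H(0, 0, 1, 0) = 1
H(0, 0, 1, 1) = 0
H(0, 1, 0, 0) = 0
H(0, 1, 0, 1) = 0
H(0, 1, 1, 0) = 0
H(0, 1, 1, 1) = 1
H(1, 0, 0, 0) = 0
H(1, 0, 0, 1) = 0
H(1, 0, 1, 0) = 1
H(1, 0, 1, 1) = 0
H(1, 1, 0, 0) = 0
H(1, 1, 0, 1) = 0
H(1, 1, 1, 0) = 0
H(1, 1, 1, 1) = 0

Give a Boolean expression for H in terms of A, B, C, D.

Collect the rows where H=1 — (0,0,1,0), (0,1,1,1), (1,0,1,0) — and write one minterm per row: ¬A·¬B·C·¬D, ¬A·B·C·D, A·¬B·C·¬D. Their union (logical OR) reproduces the table exactly.

H(A, B, C, D) = ((((¬A ∧ ¬B) ∧ C) ∧ ¬D) ∨ (((¬A ∧ B) ∧ C) ∧ D)) ∨ (((A ∧ ¬B) ∧ C) ∧ ¬D)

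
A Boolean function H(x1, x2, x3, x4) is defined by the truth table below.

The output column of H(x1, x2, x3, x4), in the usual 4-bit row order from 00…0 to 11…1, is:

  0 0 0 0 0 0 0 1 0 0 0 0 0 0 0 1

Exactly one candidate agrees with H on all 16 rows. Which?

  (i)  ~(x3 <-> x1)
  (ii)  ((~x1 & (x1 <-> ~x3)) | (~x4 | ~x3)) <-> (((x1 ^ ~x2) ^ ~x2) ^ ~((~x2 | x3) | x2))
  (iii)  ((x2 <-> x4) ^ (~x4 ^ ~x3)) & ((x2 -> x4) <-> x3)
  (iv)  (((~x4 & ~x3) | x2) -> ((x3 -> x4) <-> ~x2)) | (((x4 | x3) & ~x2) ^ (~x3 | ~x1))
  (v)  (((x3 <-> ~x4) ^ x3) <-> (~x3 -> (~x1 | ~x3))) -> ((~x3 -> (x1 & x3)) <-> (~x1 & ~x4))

(i) disagrees with H on (0,0,1,0) (formula → 1, table → 0); rule it out.
(ii) disagrees with H on (0,1,1,1) (formula → 0, table → 1); rule it out.
(iv) disagrees with H on (0,0,0,0) (formula → 1, table → 0); rule it out.
(v) disagrees with H on (0,0,0,0) (formula → 1, table → 0); rule it out.
Only (iii) survives; checking it on all 16 rows confirms it matches H.

iii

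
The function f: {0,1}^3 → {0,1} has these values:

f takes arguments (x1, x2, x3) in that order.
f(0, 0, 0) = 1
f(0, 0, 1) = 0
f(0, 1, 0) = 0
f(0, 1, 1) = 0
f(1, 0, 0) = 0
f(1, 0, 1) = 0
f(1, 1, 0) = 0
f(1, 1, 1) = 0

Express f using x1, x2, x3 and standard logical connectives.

The output is 1 only when every input is 0 — NOR of all inputs.

f(x1, x2, x3) = ~((x1 | x2) | x3)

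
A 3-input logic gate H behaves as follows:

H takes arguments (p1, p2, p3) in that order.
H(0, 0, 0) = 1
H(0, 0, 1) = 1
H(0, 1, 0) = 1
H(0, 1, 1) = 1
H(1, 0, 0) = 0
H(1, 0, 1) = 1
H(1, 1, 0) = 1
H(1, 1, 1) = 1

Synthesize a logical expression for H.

Only row (1,0,0) gives 0. So H is 1 everywhere except there — the complement of the minterm p1·¬p2·¬p3.

H(p1, p2, p3) = not ((p1 and not p2) and not p3)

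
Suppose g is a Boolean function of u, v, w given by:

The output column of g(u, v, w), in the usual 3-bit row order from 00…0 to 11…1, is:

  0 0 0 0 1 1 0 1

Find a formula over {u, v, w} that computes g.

g(u, v, w) = (((u and not v) and not w) or ((u and not v) and w)) or ((u and v) and w)

g=1 on 3 inputs: (1,0,0), (1,0,1), (1,1,1). Reading each as a conjunction of literals (u·¬v·¬w, u·¬v·w, u·v·w) and taking the OR gives the canonical DNF.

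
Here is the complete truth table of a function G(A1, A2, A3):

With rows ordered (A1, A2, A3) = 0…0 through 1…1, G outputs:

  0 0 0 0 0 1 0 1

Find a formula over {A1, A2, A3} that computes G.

G(A1, A2, A3) = ((A1 · A2') · A3) + ((A1 · A2) · A3)

G=1 on 2 inputs: (1,0,1), (1,1,1). Reading each as a conjunction of literals (A1·¬A2·A3, A1·A2·A3) and taking the OR gives the canonical DNF.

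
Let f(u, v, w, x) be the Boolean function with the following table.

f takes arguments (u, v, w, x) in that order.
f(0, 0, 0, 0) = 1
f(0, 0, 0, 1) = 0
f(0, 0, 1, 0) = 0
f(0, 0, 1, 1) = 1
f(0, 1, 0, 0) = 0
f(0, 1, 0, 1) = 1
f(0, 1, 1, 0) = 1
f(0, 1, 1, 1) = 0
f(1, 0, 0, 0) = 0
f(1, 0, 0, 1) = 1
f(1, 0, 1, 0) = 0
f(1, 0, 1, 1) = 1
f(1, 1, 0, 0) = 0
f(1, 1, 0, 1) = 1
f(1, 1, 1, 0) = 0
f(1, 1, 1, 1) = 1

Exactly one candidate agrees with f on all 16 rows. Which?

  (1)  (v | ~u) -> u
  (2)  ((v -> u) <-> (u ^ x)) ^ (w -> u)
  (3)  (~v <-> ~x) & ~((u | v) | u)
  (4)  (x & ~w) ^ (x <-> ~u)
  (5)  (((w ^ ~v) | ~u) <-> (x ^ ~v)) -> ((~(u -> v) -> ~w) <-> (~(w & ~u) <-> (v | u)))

2

(1): at (0,0,0,0) it gives 0, but f = 1 — eliminated.
(3): at (0,0,1,0) it gives 1, but f = 0 — eliminated.
(4): at (0,0,0,0) it gives 0, but f = 1 — eliminated.
(5): at (0,0,0,0) it gives 0, but f = 1 — eliminated.
Only (2) survives; checking it on all 16 rows confirms it matches f.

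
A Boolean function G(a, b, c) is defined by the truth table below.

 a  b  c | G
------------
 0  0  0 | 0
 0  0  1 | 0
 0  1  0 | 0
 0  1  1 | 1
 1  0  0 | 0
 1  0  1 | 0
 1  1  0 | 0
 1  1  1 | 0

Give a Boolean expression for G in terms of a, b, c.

Only row (0,1,1) gives 1. That row's minterm ¬a·b·c is G directly.

G(a, b, c) = (a' · b) · c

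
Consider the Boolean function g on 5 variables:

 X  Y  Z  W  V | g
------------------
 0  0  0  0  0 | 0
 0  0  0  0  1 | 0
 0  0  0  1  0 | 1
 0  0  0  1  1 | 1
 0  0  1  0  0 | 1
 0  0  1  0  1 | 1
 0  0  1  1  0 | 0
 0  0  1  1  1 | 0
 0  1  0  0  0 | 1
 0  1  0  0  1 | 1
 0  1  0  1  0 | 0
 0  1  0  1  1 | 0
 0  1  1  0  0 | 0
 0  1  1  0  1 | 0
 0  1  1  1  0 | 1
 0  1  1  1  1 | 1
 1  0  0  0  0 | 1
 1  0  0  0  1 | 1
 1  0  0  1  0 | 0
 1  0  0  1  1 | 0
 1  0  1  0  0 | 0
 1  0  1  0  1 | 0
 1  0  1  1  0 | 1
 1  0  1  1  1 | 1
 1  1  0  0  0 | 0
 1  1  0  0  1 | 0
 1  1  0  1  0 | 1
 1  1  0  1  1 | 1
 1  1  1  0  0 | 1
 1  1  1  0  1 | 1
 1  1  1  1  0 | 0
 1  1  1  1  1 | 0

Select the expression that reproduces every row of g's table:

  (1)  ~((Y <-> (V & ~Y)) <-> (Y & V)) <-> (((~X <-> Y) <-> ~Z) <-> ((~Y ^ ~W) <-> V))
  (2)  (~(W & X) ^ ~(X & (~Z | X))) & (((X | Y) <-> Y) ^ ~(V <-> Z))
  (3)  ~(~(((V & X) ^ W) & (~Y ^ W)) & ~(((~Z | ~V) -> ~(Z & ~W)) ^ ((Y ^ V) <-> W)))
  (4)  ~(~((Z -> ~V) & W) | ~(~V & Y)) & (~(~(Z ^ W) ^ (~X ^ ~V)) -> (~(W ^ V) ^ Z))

1

(2) fails at (0,0,0,1,0): the formula yields 0, g is 1.
(3) fails at (0,0,0,0,1): the formula yields 1, g is 0.
(4) fails at (0,0,0,1,0): the formula yields 0, g is 1.
(1) is the remaining candidate, and it agrees with g on all 32 inputs.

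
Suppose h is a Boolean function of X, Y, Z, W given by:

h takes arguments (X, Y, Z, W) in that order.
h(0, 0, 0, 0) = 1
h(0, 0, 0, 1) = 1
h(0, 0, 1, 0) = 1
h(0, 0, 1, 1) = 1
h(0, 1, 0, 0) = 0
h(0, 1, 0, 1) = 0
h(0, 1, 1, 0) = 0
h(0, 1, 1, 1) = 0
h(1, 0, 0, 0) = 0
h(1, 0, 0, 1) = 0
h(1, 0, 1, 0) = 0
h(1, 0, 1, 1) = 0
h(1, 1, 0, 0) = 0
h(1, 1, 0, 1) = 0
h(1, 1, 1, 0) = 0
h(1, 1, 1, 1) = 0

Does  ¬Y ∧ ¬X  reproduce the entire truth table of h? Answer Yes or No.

Yes

Test each input against both h and the formula:
  X=0, Y=0, Z=0, W=0: formula gives 1, h = 1 ✓
  X=0, Y=0, Z=0, W=1: formula gives 1, h = 1 ✓
  X=0, Y=0, Z=1, W=0: formula gives 1, h = 1 ✓
  X=0, Y=0, Z=1, W=1: formula gives 1, h = 1 ✓
  …and likewise for the remaining 12 rows.
Every row agrees, so the formula is equivalent.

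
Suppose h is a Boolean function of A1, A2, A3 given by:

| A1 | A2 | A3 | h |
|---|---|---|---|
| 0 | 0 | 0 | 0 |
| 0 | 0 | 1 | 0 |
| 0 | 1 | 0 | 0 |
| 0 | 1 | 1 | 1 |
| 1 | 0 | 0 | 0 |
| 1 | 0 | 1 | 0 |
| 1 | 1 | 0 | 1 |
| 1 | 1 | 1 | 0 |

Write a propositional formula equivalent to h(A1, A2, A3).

h(A1, A2, A3) = ((~A1 & A2) & A3) | ((A1 & A2) & ~A3)

h=1 on 2 inputs: (0,1,1), (1,1,0). Reading each as a conjunction of literals (¬A1·A2·A3, A1·A2·¬A3) and taking the OR gives the canonical DNF.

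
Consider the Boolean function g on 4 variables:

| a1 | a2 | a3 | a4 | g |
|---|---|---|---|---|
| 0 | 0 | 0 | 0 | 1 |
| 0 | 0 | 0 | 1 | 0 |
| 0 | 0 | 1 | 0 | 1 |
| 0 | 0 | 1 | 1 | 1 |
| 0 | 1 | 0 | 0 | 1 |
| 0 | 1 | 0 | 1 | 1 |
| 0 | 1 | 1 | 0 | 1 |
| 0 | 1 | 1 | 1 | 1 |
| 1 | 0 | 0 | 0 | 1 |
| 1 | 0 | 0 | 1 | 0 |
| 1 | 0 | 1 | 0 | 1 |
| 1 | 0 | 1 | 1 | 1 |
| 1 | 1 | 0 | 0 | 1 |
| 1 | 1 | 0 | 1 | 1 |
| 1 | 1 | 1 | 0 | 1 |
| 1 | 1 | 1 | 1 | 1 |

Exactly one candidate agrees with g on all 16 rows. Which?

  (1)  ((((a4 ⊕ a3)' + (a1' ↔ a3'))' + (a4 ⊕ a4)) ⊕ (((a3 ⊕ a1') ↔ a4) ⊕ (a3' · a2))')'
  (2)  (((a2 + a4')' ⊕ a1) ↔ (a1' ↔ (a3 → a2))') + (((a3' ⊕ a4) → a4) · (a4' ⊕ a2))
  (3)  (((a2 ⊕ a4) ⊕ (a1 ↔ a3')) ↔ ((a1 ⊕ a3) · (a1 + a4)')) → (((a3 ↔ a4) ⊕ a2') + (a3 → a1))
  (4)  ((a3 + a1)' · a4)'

2

(1): at (0,0,0,0) it gives 0, but g = 1 — eliminated.
(3): at (0,0,0,1) it gives 1, but g = 0 — eliminated.
(4): at (0,1,0,1) it gives 0, but g = 1 — eliminated.
(2) is the remaining candidate, and it agrees with g on all 16 inputs.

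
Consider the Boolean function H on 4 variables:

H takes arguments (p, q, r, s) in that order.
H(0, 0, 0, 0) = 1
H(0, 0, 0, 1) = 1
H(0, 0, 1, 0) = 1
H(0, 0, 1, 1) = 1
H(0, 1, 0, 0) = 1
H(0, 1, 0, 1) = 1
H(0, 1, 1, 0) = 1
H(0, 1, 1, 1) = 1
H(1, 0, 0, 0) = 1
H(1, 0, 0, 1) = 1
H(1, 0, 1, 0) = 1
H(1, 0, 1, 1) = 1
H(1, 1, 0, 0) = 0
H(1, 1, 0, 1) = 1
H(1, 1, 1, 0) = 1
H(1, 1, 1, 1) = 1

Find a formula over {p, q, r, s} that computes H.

Only row (1,1,0,0) gives 0. So H is 1 everywhere except there — the complement of the minterm p·q·¬r·¬s.

H(p, q, r, s) = not (((p and q) and not r) and not s)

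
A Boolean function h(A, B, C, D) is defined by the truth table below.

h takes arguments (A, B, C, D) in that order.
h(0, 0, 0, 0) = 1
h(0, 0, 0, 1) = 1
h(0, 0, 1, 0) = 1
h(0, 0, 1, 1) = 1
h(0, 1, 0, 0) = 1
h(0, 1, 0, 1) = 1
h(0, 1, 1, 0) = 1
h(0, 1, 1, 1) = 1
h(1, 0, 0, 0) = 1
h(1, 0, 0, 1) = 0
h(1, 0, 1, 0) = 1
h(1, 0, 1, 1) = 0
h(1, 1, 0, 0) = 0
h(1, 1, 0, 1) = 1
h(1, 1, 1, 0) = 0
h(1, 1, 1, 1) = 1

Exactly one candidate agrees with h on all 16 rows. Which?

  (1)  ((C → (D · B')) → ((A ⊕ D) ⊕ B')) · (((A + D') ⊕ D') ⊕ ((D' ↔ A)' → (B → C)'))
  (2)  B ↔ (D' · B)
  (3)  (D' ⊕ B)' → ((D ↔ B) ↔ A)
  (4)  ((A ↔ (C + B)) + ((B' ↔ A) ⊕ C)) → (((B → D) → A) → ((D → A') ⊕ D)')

3

(1) fails at (0,0,0,0): the formula yields 0, h is 1.
(2) fails at (0,1,0,1): the formula yields 0, h is 1.
(4) fails at (0,1,0,0): the formula yields 0, h is 1.
Only (3) survives; checking it on all 16 rows confirms it matches h.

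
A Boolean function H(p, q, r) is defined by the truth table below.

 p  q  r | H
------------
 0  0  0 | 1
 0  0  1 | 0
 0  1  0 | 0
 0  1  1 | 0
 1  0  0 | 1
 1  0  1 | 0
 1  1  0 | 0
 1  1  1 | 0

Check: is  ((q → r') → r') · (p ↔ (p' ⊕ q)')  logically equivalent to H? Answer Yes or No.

Yes

Evaluate ((q → r') → r') · (p ↔ (p' ⊕ q)') on each row and compare to H:
  p=0, q=0, r=0: formula gives 1, H = 1 ✓
  p=0, q=0, r=1: formula gives 0, H = 0 ✓
  p=0, q=1, r=0: formula gives 0, H = 0 ✓
  p=0, q=1, r=1: formula gives 0, H = 0 ✓
  p=1, q=0, r=0: formula gives 1, H = 1 ✓
  … (the remaining 3 rows also agree.)
No disagreement on any input; they are logically equivalent.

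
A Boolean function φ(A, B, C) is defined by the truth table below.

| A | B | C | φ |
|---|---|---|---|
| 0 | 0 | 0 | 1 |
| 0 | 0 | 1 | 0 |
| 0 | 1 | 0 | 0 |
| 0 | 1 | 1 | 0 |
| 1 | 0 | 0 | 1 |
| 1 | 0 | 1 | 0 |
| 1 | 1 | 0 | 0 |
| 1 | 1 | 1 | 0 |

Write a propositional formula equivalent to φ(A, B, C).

φ(A, B, C) = ((A' · B') · C') + ((A · B') · C')

φ=1 on 2 inputs: (0,0,0), (1,0,0). Reading each as a conjunction of literals (¬A·¬B·¬C, A·¬B·¬C) and taking the OR gives the canonical DNF.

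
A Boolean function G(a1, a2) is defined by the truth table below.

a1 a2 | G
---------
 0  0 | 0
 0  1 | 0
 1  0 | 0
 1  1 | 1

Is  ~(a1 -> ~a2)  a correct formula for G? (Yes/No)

Yes

Evaluate ~(a1 -> ~a2) on each row and compare to G:
  a1=0, a2=0: formula gives 0, G = 0 ✓
  a1=0, a2=1: formula gives 0, G = 0 ✓
  a1=1, a2=0: formula gives 0, G = 0 ✓
  a1=1, a2=1: formula gives 1, G = 1 ✓
No disagreement on any input; they are logically equivalent.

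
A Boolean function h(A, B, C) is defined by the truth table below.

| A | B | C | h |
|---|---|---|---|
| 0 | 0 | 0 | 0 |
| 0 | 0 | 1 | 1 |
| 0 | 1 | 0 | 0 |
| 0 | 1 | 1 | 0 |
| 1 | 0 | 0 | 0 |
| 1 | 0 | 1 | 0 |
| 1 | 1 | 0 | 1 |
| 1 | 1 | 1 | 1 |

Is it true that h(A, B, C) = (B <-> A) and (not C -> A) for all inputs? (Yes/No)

Evaluate (B <-> A) and (not C -> A) on each row and compare to h:
  A=0, B=0, C=0: formula gives 0, h = 0 ✓
  A=0, B=0, C=1: formula gives 1, h = 1 ✓
  A=0, B=1, C=0: formula gives 0, h = 0 ✓
  A=0, B=1, C=1: formula gives 0, h = 0 ✓
  A=1, B=0, C=0: formula gives 0, h = 0 ✓
  … (the remaining 3 rows also agree.)
Every row agrees, so the formula is equivalent.

Yes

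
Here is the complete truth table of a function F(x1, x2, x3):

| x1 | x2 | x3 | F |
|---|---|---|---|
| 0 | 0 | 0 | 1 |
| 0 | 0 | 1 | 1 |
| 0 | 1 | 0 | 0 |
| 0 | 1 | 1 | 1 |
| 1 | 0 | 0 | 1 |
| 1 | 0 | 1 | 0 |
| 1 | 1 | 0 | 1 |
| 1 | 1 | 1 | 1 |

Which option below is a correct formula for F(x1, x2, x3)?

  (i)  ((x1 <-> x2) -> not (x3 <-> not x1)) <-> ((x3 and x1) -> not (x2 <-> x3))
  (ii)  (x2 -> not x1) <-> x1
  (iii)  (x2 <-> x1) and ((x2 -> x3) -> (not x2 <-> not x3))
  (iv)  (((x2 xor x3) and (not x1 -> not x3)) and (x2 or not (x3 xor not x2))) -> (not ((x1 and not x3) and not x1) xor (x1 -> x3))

iv

(i) fails at (0,0,1): the formula yields 0, F is 1.
(ii) fails at (0,0,0): the formula yields 0, F is 1.
(iii) fails at (0,0,1): the formula yields 0, F is 1.
That leaves (iv). Evaluating it on every row reproduces the table of F exactly.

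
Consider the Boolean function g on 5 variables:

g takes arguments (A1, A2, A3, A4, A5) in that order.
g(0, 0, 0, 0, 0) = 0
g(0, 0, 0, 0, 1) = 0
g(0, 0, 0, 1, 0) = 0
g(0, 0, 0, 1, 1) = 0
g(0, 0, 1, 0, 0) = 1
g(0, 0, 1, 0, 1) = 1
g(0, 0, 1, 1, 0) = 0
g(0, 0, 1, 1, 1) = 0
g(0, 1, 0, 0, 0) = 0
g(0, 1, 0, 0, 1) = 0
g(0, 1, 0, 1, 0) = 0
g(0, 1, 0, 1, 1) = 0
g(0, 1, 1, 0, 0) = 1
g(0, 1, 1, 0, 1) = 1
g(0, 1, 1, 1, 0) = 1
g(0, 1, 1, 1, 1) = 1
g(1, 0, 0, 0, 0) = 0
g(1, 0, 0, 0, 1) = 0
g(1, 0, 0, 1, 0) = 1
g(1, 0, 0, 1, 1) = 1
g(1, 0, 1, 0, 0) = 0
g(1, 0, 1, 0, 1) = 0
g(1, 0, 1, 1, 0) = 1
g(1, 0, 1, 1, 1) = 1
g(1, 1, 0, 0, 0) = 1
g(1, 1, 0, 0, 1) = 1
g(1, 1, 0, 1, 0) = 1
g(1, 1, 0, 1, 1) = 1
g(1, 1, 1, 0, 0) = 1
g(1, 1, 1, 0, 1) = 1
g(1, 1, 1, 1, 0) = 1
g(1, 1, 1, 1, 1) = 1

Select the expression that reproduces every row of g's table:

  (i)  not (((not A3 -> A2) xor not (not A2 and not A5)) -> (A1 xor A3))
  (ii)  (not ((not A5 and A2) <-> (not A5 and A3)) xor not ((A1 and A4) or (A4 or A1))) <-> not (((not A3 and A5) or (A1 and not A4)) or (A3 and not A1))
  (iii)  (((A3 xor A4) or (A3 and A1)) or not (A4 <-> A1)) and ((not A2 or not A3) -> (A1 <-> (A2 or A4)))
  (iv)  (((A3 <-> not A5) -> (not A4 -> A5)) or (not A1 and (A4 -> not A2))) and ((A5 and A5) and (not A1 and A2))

iii

(i) disagrees with g on (0,0,0,0,1) (formula → 1, table → 0); rule it out.
(ii) disagrees with g on (0,0,0,0,0) (formula → 1, table → 0); rule it out.
(iv) disagrees with g on (0,0,1,0,0) (formula → 0, table → 1); rule it out.
(iii) is the remaining candidate, and it agrees with g on all 32 inputs.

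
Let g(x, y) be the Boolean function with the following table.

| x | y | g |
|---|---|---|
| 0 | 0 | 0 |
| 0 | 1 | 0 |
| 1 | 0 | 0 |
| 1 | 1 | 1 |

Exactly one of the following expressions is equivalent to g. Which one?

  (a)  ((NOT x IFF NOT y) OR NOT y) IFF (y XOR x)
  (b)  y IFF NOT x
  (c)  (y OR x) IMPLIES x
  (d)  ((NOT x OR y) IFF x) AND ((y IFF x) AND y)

(a) fails at (1,0): the formula yields 1, g is 0.
(b) fails at (0,1): the formula yields 1, g is 0.
(c) fails at (0,0): the formula yields 1, g is 0.
(d) is the remaining candidate, and it agrees with g on all 4 inputs.

d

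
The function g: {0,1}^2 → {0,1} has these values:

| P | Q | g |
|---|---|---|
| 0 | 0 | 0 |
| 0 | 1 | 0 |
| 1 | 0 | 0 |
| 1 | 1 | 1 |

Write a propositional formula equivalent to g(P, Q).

Only row (1,1) gives 1. That row's minterm P·Q is g directly.

g(P, Q) = P ∧ Q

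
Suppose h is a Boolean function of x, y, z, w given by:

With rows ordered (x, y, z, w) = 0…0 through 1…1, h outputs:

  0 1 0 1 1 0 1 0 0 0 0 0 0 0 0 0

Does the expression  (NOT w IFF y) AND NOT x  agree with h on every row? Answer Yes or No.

Yes

Evaluate (NOT w IFF y) AND NOT x on each row and compare to h:
  x=0, y=0, z=0, w=0: formula gives 0, h = 0 ✓
  x=0, y=0, z=0, w=1: formula gives 1, h = 1 ✓
  x=0, y=0, z=1, w=0: formula gives 0, h = 0 ✓
  x=0, y=0, z=1, w=1: formula gives 1, h = 1 ✓
  …and likewise for the remaining 12 rows.
Every row agrees, so the formula is equivalent.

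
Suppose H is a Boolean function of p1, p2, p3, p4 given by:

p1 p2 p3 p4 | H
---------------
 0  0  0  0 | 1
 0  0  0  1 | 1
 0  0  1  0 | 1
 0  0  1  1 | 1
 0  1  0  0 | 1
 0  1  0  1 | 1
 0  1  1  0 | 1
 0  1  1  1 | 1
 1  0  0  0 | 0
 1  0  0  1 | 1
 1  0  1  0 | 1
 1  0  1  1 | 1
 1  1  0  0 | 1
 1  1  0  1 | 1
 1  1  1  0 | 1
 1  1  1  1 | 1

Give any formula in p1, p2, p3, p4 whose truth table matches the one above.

Only row (1,0,0,0) gives 0. So H is 1 everywhere except there — the complement of the minterm p1·¬p2·¬p3·¬p4.

H(p1, p2, p3, p4) = ¬(((p1 ∧ ¬p2) ∧ ¬p3) ∧ ¬p4)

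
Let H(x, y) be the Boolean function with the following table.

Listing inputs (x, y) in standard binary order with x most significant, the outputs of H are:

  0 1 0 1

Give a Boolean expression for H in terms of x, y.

H(x, y) = (x' · y) + (x · y)

H=1 on 2 inputs: (0,1), (1,1). Reading each as a conjunction of literals (¬x·y, x·y) and taking the OR gives the canonical DNF.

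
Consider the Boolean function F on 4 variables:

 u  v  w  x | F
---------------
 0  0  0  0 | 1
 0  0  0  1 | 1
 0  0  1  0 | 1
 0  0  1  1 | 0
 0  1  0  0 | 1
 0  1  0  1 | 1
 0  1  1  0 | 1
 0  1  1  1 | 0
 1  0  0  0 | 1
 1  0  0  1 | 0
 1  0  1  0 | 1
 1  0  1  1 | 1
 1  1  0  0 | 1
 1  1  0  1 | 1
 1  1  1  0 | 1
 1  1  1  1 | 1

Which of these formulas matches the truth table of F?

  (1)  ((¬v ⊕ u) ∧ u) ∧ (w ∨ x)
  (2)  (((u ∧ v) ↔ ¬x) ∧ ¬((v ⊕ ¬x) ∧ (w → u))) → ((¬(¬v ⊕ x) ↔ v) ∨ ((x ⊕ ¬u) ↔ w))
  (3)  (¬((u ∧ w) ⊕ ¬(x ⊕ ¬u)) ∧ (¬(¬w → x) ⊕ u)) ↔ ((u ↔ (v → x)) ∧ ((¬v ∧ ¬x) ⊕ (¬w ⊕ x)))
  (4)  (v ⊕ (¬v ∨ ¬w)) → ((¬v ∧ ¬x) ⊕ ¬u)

2

(1) disagrees with F on (0,0,0,0) (formula → 0, table → 1); rule it out.
(3) disagrees with F on (0,0,0,0) (formula → 0, table → 1); rule it out.
(4) disagrees with F on (0,0,0,0) (formula → 0, table → 1); rule it out.
That leaves (2). Evaluating it on every row reproduces the table of F exactly.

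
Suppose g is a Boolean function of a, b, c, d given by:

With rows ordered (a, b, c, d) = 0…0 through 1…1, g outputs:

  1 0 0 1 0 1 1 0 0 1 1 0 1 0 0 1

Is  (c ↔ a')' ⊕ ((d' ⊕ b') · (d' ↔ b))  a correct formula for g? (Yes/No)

Check the formula against g row by row:
  a=0, b=0, c=0, d=0: formula gives 1, g = 1 ✓
  a=0, b=0, c=0, d=1: formula gives 0, g = 0 ✓
  a=0, b=0, c=1, d=0: formula gives 0, g = 0 ✓
  a=0, b=0, c=1, d=1: formula gives 1, g = 1 ✓
  …and likewise for the remaining 12 rows.
No disagreement on any input; they are logically equivalent.

Yes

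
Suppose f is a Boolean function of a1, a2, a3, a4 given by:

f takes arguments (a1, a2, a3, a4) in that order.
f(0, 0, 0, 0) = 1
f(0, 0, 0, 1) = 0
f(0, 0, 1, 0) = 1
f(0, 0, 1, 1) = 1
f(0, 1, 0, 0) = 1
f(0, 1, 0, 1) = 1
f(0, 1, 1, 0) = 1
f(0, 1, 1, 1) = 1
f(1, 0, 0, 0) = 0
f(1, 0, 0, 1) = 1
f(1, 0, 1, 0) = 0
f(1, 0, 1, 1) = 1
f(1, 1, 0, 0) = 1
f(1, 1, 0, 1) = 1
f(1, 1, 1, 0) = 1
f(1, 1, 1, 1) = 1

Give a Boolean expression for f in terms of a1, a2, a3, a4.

f is 0 on only 3 rows — (0,0,0,1), (1,0,0,0), (1,0,1,0). Writing each as a minterm (¬a1·¬a2·¬a3·a4, a1·¬a2·¬a3·¬a4, a1·¬a2·a3·¬a4) and OR-ing them characterizes exactly where f=0, so f is the negation of that disjunction.

f(a1, a2, a3, a4) = ~(((((~a1 & ~a2) & ~a3) & a4) | (((a1 & ~a2) & ~a3) & ~a4)) | (((a1 & ~a2) & a3) & ~a4))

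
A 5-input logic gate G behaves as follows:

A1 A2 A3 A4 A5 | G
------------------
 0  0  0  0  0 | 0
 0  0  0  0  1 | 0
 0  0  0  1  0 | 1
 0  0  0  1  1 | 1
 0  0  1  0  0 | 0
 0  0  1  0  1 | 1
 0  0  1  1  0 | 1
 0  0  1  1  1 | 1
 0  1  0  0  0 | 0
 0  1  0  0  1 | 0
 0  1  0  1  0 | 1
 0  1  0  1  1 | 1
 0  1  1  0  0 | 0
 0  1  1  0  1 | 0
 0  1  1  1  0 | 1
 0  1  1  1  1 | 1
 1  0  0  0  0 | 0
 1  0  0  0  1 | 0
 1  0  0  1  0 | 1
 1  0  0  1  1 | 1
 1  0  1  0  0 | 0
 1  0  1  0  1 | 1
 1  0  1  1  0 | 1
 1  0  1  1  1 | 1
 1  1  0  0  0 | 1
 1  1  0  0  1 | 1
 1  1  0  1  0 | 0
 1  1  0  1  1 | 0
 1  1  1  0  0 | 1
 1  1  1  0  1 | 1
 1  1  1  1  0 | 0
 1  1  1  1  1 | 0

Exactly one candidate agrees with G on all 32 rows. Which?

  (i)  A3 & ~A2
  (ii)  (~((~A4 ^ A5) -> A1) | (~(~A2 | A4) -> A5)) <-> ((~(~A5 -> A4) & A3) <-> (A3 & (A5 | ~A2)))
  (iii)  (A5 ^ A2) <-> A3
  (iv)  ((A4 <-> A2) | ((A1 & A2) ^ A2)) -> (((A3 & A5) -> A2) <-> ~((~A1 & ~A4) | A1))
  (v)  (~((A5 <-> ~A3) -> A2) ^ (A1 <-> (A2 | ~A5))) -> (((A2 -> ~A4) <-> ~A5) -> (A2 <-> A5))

iv

(i): at (0,0,0,1,0) it gives 0, but G = 1 — eliminated.
(ii): at (0,0,0,0,0) it gives 1, but G = 0 — eliminated.
(iii): at (0,0,0,0,0) it gives 1, but G = 0 — eliminated.
(v): at (0,0,0,0,0) it gives 1, but G = 0 — eliminated.
Only (iv) survives; checking it on all 32 rows confirms it matches G.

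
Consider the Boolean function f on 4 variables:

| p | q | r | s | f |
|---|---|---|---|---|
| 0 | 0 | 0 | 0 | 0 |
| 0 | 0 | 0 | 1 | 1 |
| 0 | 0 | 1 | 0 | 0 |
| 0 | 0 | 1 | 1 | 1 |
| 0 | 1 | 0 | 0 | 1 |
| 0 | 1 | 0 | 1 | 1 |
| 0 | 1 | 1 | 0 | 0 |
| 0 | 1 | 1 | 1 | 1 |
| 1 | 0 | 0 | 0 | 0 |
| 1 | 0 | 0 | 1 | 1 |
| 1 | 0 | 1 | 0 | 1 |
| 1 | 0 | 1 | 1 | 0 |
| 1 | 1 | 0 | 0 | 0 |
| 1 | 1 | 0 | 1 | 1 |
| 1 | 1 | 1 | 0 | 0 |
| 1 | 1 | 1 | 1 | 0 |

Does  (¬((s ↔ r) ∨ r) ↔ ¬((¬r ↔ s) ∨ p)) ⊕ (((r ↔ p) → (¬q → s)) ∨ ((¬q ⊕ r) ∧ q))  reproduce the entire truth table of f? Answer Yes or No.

Check the formula against f row by row:
  p=0, q=0, r=0, s=0: formula gives 0, f = 0 ✓
  p=0, q=0, r=0, s=1: formula gives 1, f = 1 ✓
  p=0, q=0, r=1, s=0: formula gives 0, f = 0 ✓
  p=0, q=0, r=1, s=1: formula gives 1, f = 1 ✓
  …and likewise for the remaining 12 rows.
No disagreement on any input; they are logically equivalent.

Yes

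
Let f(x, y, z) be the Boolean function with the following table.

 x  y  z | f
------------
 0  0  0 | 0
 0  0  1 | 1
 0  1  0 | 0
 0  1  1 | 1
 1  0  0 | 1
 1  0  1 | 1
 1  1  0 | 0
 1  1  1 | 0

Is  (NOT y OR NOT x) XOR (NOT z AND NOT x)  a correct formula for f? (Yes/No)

Yes

Check the formula against f row by row:
  x=0, y=0, z=0: formula gives 0, f = 0 ✓
  x=0, y=0, z=1: formula gives 1, f = 1 ✓
  x=0, y=1, z=0: formula gives 0, f = 0 ✓
  x=0, y=1, z=1: formula gives 1, f = 1 ✓
  x=1, y=0, z=0: formula gives 1, f = 1 ✓
  … (the remaining 3 rows also agree.)
Every row agrees, so the formula is equivalent.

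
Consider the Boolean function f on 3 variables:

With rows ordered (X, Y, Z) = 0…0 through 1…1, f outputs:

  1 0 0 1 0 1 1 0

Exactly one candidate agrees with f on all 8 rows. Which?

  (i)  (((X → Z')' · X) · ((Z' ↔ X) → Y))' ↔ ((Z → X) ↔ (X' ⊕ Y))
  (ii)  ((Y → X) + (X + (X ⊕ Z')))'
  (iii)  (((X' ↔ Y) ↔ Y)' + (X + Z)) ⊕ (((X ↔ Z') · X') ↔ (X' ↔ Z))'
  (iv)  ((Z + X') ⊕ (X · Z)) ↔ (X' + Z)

(ii) fails at (0,0,0): the formula yields 0, f is 1.
(iii) fails at (0,0,0): the formula yields 0, f is 1.
(iv) fails at (0,0,1): the formula yields 1, f is 0.
Only (i) survives; checking it on all 8 rows confirms it matches f.

i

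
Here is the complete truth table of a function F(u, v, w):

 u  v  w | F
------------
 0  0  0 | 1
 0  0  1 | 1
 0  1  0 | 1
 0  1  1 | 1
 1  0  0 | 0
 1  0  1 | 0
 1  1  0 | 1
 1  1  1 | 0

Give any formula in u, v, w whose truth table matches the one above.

F is 0 on only 3 rows — (1,0,0), (1,0,1), (1,1,1). Writing each as a minterm (u·¬v·¬w, u·¬v·w, u·v·w) and OR-ing them characterizes exactly where F=0, so F is the negation of that disjunction.

F(u, v, w) = ((((u · v') · w') + ((u · v') · w)) + ((u · v) · w))'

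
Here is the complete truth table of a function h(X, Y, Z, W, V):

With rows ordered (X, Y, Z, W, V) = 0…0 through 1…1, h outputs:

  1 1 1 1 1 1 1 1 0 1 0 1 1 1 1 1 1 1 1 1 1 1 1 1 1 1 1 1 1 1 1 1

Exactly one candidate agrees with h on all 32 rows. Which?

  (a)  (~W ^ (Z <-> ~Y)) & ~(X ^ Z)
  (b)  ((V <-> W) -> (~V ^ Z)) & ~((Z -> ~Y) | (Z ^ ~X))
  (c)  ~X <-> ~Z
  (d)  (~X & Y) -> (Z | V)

(a): at (0,0,0,1,0) it gives 0, but h = 1 — eliminated.
(b): at (0,0,0,0,0) it gives 0, but h = 1 — eliminated.
(c): at (0,0,1,0,0) it gives 0, but h = 1 — eliminated.
Only (d) survives; checking it on all 32 rows confirms it matches h.

d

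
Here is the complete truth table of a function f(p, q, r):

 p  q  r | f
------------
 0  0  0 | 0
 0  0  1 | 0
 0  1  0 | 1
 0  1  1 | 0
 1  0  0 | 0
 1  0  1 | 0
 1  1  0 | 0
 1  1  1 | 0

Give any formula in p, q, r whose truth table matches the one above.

f is 1 on exactly one input, (0,1,0), whose minterm is ¬p·q·¬r. So f is just that conjunction.

f(p, q, r) = (~p & q) & ~r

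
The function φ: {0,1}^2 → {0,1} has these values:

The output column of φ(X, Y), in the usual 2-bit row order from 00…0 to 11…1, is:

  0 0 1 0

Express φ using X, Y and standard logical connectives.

1 only at (1,0): X AND NOT Y.

φ(X, Y) = X ∧ ¬Y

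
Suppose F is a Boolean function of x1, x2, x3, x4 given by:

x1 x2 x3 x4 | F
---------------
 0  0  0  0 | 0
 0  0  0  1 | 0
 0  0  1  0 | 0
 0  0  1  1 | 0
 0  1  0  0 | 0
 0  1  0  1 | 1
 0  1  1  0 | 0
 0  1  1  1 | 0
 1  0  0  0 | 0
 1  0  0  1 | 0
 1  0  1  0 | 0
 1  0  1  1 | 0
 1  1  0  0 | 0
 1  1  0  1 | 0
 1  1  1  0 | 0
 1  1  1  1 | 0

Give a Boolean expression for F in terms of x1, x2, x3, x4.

F(x1, x2, x3, x4) = ((¬x1 ∧ x2) ∧ ¬x3) ∧ x4

F is 1 on exactly one input, (0,1,0,1), whose minterm is ¬x1·x2·¬x3·x4. So F is just that conjunction.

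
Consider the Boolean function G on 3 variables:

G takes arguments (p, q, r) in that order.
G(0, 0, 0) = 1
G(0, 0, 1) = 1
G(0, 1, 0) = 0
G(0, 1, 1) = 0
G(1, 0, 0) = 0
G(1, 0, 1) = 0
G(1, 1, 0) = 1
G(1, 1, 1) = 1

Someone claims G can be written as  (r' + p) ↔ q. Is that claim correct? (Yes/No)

Test each input against both G and the formula:
  p=0, q=0, r=0: formula gives 0, but G = 1 ✗
A single disagreement suffices: at (0,0,0) they differ, so the formula does not compute G.

No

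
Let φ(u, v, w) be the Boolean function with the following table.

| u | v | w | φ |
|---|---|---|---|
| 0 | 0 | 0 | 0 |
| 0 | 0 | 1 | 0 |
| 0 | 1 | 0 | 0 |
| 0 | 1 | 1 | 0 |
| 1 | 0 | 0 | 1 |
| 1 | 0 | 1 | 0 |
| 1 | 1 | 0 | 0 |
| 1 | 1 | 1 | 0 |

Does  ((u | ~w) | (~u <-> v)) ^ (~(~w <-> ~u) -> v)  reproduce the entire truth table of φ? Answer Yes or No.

Yes

Evaluate ((u | ~w) | (~u <-> v)) ^ (~(~w <-> ~u) -> v) on each row and compare to φ:
  u=0, v=0, w=0: formula gives 0, φ = 0 ✓
  u=0, v=0, w=1: formula gives 0, φ = 0 ✓
  u=0, v=1, w=0: formula gives 0, φ = 0 ✓
  u=0, v=1, w=1: formula gives 0, φ = 0 ✓
  u=1, v=0, w=0: formula gives 1, φ = 1 ✓
  … (the remaining 3 rows also agree.)
Every row agrees, so the formula is equivalent.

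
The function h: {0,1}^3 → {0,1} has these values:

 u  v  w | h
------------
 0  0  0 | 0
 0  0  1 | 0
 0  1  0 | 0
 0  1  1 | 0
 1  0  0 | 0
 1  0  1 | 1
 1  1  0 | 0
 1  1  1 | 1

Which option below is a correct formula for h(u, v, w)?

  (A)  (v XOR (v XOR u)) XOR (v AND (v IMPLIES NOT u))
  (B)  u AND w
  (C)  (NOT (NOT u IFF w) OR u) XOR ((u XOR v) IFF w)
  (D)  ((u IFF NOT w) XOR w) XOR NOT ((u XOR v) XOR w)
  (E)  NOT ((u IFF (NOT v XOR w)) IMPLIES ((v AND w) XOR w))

(A) fails at (0,1,0): the formula yields 1, h is 0.
(C) fails at (0,1,0): the formula yields 1, h is 0.
(D) fails at (0,0,0): the formula yields 1, h is 0.
(E) fails at (0,1,0): the formula yields 1, h is 0.
(B) is the remaining candidate, and it agrees with h on all 8 inputs.

B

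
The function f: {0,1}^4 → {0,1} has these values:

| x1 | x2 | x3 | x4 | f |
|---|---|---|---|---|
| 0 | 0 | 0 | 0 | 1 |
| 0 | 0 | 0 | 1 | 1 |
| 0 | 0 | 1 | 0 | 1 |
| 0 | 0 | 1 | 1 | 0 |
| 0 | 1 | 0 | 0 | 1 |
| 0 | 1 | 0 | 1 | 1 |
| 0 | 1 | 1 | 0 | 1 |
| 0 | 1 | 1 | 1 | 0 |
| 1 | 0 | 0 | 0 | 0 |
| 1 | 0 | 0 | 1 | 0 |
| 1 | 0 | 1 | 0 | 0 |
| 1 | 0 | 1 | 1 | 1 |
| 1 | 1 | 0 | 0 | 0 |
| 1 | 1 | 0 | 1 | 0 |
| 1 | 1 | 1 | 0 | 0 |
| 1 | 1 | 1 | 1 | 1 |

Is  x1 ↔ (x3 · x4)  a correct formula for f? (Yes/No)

Yes

Test each input against both f and the formula:
  x1=0, x2=0, x3=0, x4=0: formula gives 1, f = 1 ✓
  x1=0, x2=0, x3=0, x4=1: formula gives 1, f = 1 ✓
  x1=0, x2=0, x3=1, x4=0: formula gives 1, f = 1 ✓
  x1=0, x2=0, x3=1, x4=1: formula gives 0, f = 0 ✓
  … (the remaining 12 rows also agree.)
All 16 rows match — the expression computes f exactly.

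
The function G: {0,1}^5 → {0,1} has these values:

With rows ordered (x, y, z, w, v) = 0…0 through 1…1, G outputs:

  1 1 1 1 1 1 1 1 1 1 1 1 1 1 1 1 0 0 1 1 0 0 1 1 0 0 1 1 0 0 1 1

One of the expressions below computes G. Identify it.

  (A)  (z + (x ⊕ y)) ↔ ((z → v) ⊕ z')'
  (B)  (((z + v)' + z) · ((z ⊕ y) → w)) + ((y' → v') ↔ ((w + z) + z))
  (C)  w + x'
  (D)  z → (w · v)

(A): at (0,0,0,0,0) it gives 0, but G = 1 — eliminated.
(B): at (0,0,0,1,1) it gives 0, but G = 1 — eliminated.
(D): at (0,0,1,0,0) it gives 0, but G = 1 — eliminated.
Only (C) survives; checking it on all 32 rows confirms it matches G.

C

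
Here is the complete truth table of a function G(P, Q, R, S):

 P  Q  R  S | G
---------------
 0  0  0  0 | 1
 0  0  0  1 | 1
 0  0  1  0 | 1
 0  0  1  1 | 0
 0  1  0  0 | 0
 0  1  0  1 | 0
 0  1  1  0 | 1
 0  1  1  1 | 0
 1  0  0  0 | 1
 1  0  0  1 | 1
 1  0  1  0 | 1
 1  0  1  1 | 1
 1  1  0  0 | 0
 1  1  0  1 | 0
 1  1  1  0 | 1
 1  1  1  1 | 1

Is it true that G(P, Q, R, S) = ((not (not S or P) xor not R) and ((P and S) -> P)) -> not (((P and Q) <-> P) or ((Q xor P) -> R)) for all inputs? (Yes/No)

Check the formula against G row by row:
  P=0, Q=0, R=0, S=0: formula gives 0, but G = 1 ✗
Row (0,0,0,0) is a counterexample, so the formula is not equivalent to G.

No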